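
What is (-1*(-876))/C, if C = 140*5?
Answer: 219/175 ≈ 1.2514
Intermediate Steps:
C = 700
(-1*(-876))/C = -1*(-876)/700 = 876*(1/700) = 219/175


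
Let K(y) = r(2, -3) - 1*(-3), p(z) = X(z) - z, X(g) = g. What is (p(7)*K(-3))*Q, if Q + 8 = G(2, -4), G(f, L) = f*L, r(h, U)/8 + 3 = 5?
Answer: 0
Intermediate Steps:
r(h, U) = 16 (r(h, U) = -24 + 8*5 = -24 + 40 = 16)
G(f, L) = L*f
p(z) = 0 (p(z) = z - z = 0)
Q = -16 (Q = -8 - 4*2 = -8 - 8 = -16)
K(y) = 19 (K(y) = 16 - 1*(-3) = 16 + 3 = 19)
(p(7)*K(-3))*Q = (0*19)*(-16) = 0*(-16) = 0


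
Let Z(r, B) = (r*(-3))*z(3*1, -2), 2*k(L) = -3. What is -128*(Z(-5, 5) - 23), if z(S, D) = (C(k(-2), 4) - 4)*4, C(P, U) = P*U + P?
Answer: 91264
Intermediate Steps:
k(L) = -3/2 (k(L) = (1/2)*(-3) = -3/2)
C(P, U) = P + P*U
z(S, D) = -46 (z(S, D) = (-3*(1 + 4)/2 - 4)*4 = (-3/2*5 - 4)*4 = (-15/2 - 4)*4 = -23/2*4 = -46)
Z(r, B) = 138*r (Z(r, B) = (r*(-3))*(-46) = -3*r*(-46) = 138*r)
-128*(Z(-5, 5) - 23) = -128*(138*(-5) - 23) = -128*(-690 - 23) = -128*(-713) = 91264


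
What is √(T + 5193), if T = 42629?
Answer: √47822 ≈ 218.68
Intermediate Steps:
√(T + 5193) = √(42629 + 5193) = √47822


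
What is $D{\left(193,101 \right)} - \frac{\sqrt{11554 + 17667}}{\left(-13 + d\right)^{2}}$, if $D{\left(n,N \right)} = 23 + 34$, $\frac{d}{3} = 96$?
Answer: $57 - \frac{\sqrt{29221}}{75625} \approx 56.998$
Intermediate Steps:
$d = 288$ ($d = 3 \cdot 96 = 288$)
$D{\left(n,N \right)} = 57$
$D{\left(193,101 \right)} - \frac{\sqrt{11554 + 17667}}{\left(-13 + d\right)^{2}} = 57 - \frac{\sqrt{11554 + 17667}}{\left(-13 + 288\right)^{2}} = 57 - \frac{\sqrt{29221}}{275^{2}} = 57 - \frac{\sqrt{29221}}{75625}$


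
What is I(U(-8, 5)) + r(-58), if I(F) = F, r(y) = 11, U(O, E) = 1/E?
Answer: 56/5 ≈ 11.200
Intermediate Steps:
I(U(-8, 5)) + r(-58) = 1/5 + 11 = ⅕ + 11 = 56/5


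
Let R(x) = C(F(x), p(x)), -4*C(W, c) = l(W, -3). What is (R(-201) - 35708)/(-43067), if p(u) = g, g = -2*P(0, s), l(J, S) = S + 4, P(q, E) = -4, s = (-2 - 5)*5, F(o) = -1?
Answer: 142833/172268 ≈ 0.82913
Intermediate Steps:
s = -35 (s = -7*5 = -35)
l(J, S) = 4 + S
g = 8 (g = -2*(-4) = 8)
p(u) = 8
C(W, c) = -¼ (C(W, c) = -(4 - 3)/4 = -¼*1 = -¼)
R(x) = -¼
(R(-201) - 35708)/(-43067) = (-¼ - 35708)/(-43067) = -142833/4*(-1/43067) = 142833/172268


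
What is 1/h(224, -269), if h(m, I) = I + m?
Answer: -1/45 ≈ -0.022222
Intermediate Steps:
1/h(224, -269) = 1/(-269 + 224) = 1/(-45) = -1/45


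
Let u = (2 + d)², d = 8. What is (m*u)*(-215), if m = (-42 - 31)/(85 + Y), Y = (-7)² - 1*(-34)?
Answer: 392375/42 ≈ 9342.3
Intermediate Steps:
Y = 83 (Y = 49 + 34 = 83)
u = 100 (u = (2 + 8)² = 10² = 100)
m = -73/168 (m = (-42 - 31)/(85 + 83) = -73/168 ≈ -0.43452)
(m*u)*(-215) = -73/168*100*(-215) = -1825/42*(-215) = 392375/42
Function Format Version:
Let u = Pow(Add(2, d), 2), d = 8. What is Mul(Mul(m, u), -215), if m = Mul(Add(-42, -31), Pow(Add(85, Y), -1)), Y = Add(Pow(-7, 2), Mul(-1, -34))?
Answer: Rational(392375, 42) ≈ 9342.3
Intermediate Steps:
Y = 83 (Y = Add(49, 34) = 83)
u = 100 (u = Pow(Add(2, 8), 2) = Pow(10, 2) = 100)
m = Rational(-73, 168) (m = Mul(Add(-42, -31), Pow(Add(85, 83), -1)) = Mul(-73, Pow(168, -1)) = Mul(-73, Rational(1, 168)) = Rational(-73, 168) ≈ -0.43452)
Mul(Mul(m, u), -215) = Mul(Mul(Rational(-73, 168), 100), -215) = Mul(Rational(-1825, 42), -215) = Rational(392375, 42)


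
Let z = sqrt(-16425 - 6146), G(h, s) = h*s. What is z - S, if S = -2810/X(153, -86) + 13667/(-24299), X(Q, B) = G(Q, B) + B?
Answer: 5123889/14627998 + I*sqrt(22571) ≈ 0.35028 + 150.24*I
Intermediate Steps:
X(Q, B) = B + B*Q (X(Q, B) = Q*B + B = B*Q + B = B + B*Q)
z = I*sqrt(22571) (z = sqrt(-22571) = I*sqrt(22571) ≈ 150.24*I)
S = -5123889/14627998 (S = -2810*(-1/(86*(1 + 153))) + 13667/(-24299) = -2810/((-86*154)) + 13667*(-1/24299) = -2810/(-13244) - 13667/24299 = -2810*(-1/13244) - 13667/24299 = 1405/6622 - 13667/24299 = -5123889/14627998 ≈ -0.35028)
z - S = I*sqrt(22571) - 1*(-5123889/14627998) = I*sqrt(22571) + 5123889/14627998 = 5123889/14627998 + I*sqrt(22571)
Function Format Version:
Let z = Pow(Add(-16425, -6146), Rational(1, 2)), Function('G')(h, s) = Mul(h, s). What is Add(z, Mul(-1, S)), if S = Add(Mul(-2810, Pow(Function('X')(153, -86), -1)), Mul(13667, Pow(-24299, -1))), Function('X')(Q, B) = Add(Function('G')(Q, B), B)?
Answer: Add(Rational(5123889, 14627998), Mul(I, Pow(22571, Rational(1, 2)))) ≈ Add(0.35028, Mul(150.24, I))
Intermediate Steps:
Function('X')(Q, B) = Add(B, Mul(B, Q)) (Function('X')(Q, B) = Add(Mul(Q, B), B) = Add(Mul(B, Q), B) = Add(B, Mul(B, Q)))
z = Mul(I, Pow(22571, Rational(1, 2))) (z = Pow(-22571, Rational(1, 2)) = Mul(I, Pow(22571, Rational(1, 2))) ≈ Mul(150.24, I))
S = Rational(-5123889, 14627998) (S = Add(Mul(-2810, Pow(Mul(-86, Add(1, 153)), -1)), Mul(13667, Pow(-24299, -1))) = Add(Mul(-2810, Pow(Mul(-86, 154), -1)), Mul(13667, Rational(-1, 24299))) = Add(Mul(-2810, Pow(-13244, -1)), Rational(-13667, 24299)) = Add(Mul(-2810, Rational(-1, 13244)), Rational(-13667, 24299)) = Add(Rational(1405, 6622), Rational(-13667, 24299)) = Rational(-5123889, 14627998) ≈ -0.35028)
Add(z, Mul(-1, S)) = Add(Mul(I, Pow(22571, Rational(1, 2))), Mul(-1, Rational(-5123889, 14627998))) = Add(Mul(I, Pow(22571, Rational(1, 2))), Rational(5123889, 14627998)) = Add(Rational(5123889, 14627998), Mul(I, Pow(22571, Rational(1, 2))))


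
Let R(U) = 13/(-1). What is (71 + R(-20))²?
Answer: 3364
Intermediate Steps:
R(U) = -13 (R(U) = 13*(-1) = -13)
(71 + R(-20))² = (71 - 13)² = 58² = 3364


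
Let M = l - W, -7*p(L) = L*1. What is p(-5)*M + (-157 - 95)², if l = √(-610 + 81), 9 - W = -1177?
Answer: 438598/7 + 115*I/7 ≈ 62657.0 + 16.429*I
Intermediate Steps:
W = 1186 (W = 9 - 1*(-1177) = 9 + 1177 = 1186)
l = 23*I (l = √(-529) = 23*I ≈ 23.0*I)
p(L) = -L/7
M = -1186 + 23*I (M = 23*I - 1*1186 = 23*I - 1186 = -1186 + 23*I ≈ -1186.0 + 23.0*I)
p(-5)*M + (-157 - 95)² = (-⅐*(-5))*(-1186 + 23*I) + (-157 - 95)² = 5*(-1186 + 23*I)/7 + (-252)² = (-5930/7 + 115*I/7) + 63504 = 438598/7 + 115*I/7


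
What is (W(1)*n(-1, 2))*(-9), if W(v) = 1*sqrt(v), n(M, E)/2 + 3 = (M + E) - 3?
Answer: 90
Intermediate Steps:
n(M, E) = -12 + 2*E + 2*M (n(M, E) = -6 + 2*((M + E) - 3) = -6 + 2*((E + M) - 3) = -6 + 2*(-3 + E + M) = -6 + (-6 + 2*E + 2*M) = -12 + 2*E + 2*M)
W(v) = sqrt(v)
(W(1)*n(-1, 2))*(-9) = (sqrt(1)*(-12 + 2*2 + 2*(-1)))*(-9) = (1*(-12 + 4 - 2))*(-9) = (1*(-10))*(-9) = -10*(-9) = 90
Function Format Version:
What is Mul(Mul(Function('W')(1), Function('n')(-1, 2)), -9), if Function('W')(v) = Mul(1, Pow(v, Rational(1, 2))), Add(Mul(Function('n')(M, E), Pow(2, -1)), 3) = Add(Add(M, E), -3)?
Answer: 90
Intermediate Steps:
Function('n')(M, E) = Add(-12, Mul(2, E), Mul(2, M)) (Function('n')(M, E) = Add(-6, Mul(2, Add(Add(M, E), -3))) = Add(-6, Mul(2, Add(Add(E, M), -3))) = Add(-6, Mul(2, Add(-3, E, M))) = Add(-6, Add(-6, Mul(2, E), Mul(2, M))) = Add(-12, Mul(2, E), Mul(2, M)))
Function('W')(v) = Pow(v, Rational(1, 2))
Mul(Mul(Function('W')(1), Function('n')(-1, 2)), -9) = Mul(Mul(Pow(1, Rational(1, 2)), Add(-12, Mul(2, 2), Mul(2, -1))), -9) = Mul(Mul(1, Add(-12, 4, -2)), -9) = Mul(Mul(1, -10), -9) = Mul(-10, -9) = 90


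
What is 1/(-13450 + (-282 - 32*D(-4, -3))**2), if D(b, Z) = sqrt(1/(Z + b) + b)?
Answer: -7*I/(-432822*I + 18048*sqrt(203)) ≈ 1.1954e-5 - 7.1018e-6*I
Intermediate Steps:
D(b, Z) = sqrt(b + 1/(Z + b))
1/(-13450 + (-282 - 32*D(-4, -3))**2) = 1/(-13450 + (-282 - 32*sqrt(1 - 4*(-3 - 4))*(I*sqrt(7)/7))**2) = 1/(-13450 + (-282 - 32*sqrt(1 - 4*(-7))*(I*sqrt(7)/7))**2) = 1/(-13450 + (-282 - 32*I*sqrt(7)*sqrt(1 + 28)/7)**2) = 1/(-13450 + (-282 - 32*I*sqrt(203)/7)**2)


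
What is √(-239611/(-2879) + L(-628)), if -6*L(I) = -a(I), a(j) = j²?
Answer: √4909569648837/8637 ≈ 256.54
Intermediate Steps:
L(I) = I²/6 (L(I) = -(-1)*I²/6 = I²/6)
√(-239611/(-2879) + L(-628)) = √(-239611/(-2879) + (⅙)*(-628)²) = √(-239611*(-1/2879) + (⅙)*394384) = √(239611/2879 + 197192/3) = √(568434601/8637) = √4909569648837/8637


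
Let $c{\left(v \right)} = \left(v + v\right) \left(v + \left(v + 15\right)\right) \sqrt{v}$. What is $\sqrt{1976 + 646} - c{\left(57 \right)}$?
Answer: $\sqrt{2622} - 14706 \sqrt{57} \approx -1.1098 \cdot 10^{5}$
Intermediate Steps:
$c{\left(v \right)} = 2 v^{\frac{3}{2}} \left(15 + 2 v\right)$ ($c{\left(v \right)} = 2 v \left(v + \left(15 + v\right)\right) \sqrt{v} = 2 v \left(15 + 2 v\right) \sqrt{v} = 2 v^{\frac{3}{2}} \left(15 + 2 v\right)$)
$\sqrt{1976 + 646} - c{\left(57 \right)} = \sqrt{1976 + 646} - 57^{\frac{3}{2}} \left(30 + 4 \cdot 57\right) = \sqrt{2622} - 57 \sqrt{57} \left(30 + 228\right) = \sqrt{2622} - 57 \sqrt{57} \cdot 258 = \sqrt{2622} - 14706 \sqrt{57}$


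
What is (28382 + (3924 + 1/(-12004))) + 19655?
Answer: 623739843/12004 ≈ 51961.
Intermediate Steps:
(28382 + (3924 + 1/(-12004))) + 19655 = (28382 + (3924 - 1/12004)) + 19655 = (28382 + 47103695/12004) + 19655 = 387801223/12004 + 19655 = 623739843/12004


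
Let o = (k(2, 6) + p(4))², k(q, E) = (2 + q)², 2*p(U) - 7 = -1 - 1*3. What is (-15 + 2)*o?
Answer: -15925/4 ≈ -3981.3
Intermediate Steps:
p(U) = 3/2 (p(U) = 7/2 + (-1 - 1*3)/2 = 7/2 + (-1 - 3)/2 = 7/2 + (½)*(-4) = 7/2 - 2 = 3/2)
o = 1225/4 (o = ((2 + 2)² + 3/2)² = (4² + 3/2)² = (16 + 3/2)² = (35/2)² = 1225/4 ≈ 306.25)
(-15 + 2)*o = (-15 + 2)*(1225/4) = -13*1225/4 = -15925/4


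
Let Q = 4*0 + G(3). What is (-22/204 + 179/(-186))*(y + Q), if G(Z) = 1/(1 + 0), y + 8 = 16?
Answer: -5076/527 ≈ -9.6319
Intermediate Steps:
y = 8 (y = -8 + 16 = 8)
G(Z) = 1 (G(Z) = 1/1 = 1)
Q = 1 (Q = 4*0 + 1 = 0 + 1 = 1)
(-22/204 + 179/(-186))*(y + Q) = (-22/204 + 179/(-186))*(8 + 1) = (-22*1/204 + 179*(-1/186))*9 = (-11/102 - 179/186)*9 = -564/527*9 = -5076/527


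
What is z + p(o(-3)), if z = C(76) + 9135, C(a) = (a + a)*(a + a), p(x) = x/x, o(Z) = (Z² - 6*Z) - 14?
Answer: 32240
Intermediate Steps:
o(Z) = -14 + Z² - 6*Z
p(x) = 1
C(a) = 4*a² (C(a) = (2*a)*(2*a) = 4*a²)
z = 32239 (z = 4*76² + 9135 = 4*5776 + 9135 = 23104 + 9135 = 32239)
z + p(o(-3)) = 32239 + 1 = 32240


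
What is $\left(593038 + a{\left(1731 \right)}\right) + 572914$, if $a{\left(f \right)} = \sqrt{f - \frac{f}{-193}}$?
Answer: $1165952 + \frac{\sqrt{64812102}}{193} \approx 1.166 \cdot 10^{6}$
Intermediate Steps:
$a{\left(f \right)} = \frac{\sqrt{37442} \sqrt{f}}{193}$ ($a{\left(f \right)} = \sqrt{f - f \left(- \frac{1}{193}\right)} = \sqrt{f - - \frac{f}{193}} = \sqrt{f + \frac{f}{193}} = \sqrt{\frac{194 f}{193}} = \frac{\sqrt{37442} \sqrt{f}}{193}$)
$\left(593038 + a{\left(1731 \right)}\right) + 572914 = \left(593038 + \frac{\sqrt{37442} \sqrt{1731}}{193}\right) + 572914 = \left(593038 + \frac{\sqrt{64812102}}{193}\right) + 572914 = 1165952 + \frac{\sqrt{64812102}}{193}$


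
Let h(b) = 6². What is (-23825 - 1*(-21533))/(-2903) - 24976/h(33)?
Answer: -18105704/26127 ≈ -692.99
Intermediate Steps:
h(b) = 36
(-23825 - 1*(-21533))/(-2903) - 24976/h(33) = (-23825 - 1*(-21533))/(-2903) - 24976/36 = (-23825 + 21533)*(-1/2903) - 24976*1/36 = -2292*(-1/2903) - 6244/9 = 2292/2903 - 6244/9 = -18105704/26127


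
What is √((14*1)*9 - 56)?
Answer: √70 ≈ 8.3666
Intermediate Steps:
√((14*1)*9 - 56) = √(14*9 - 56) = √(126 - 56) = √70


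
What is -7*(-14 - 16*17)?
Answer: 2002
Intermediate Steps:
-7*(-14 - 16*17) = -7*(-14 - 272) = -7*(-286) = 2002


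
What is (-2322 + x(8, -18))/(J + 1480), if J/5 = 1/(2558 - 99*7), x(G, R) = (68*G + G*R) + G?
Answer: -713922/552041 ≈ -1.2932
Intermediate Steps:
x(G, R) = 69*G + G*R
J = 1/373 (J = 5/(2558 - 99*7) = 5/(2558 - 693) = 5/1865 = 5*(1/1865) = 1/373 ≈ 0.0026810)
(-2322 + x(8, -18))/(J + 1480) = (-2322 + 8*(69 - 18))/(1/373 + 1480) = (-2322 + 8*51)/(552041/373) = (-2322 + 408)*(373/552041) = -1914*373/552041 = -713922/552041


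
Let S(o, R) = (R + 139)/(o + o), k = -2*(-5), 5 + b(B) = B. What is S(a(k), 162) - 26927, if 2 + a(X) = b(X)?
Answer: -161261/6 ≈ -26877.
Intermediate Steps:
b(B) = -5 + B
k = 10
a(X) = -7 + X (a(X) = -2 + (-5 + X) = -7 + X)
S(o, R) = (139 + R)/(2*o) (S(o, R) = (139 + R)/((2*o)) = (139 + R)*(1/(2*o)) = (139 + R)/(2*o))
S(a(k), 162) - 26927 = (139 + 162)/(2*(-7 + 10)) - 26927 = (1/2)*301/3 - 26927 = (1/2)*(1/3)*301 - 26927 = 301/6 - 26927 = -161261/6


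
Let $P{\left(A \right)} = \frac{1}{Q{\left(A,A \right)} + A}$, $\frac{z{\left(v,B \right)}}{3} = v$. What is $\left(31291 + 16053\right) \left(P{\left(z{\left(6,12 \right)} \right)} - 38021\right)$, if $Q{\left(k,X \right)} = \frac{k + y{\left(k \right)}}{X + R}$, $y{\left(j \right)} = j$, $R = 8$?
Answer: $- \frac{113404018244}{63} \approx -1.8001 \cdot 10^{9}$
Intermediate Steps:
$z{\left(v,B \right)} = 3 v$
$Q{\left(k,X \right)} = \frac{2 k}{8 + X}$ ($Q{\left(k,X \right)} = \frac{k + k}{X + 8} = \frac{2 k}{8 + X}$)
$P{\left(A \right)} = \frac{1}{A + \frac{2 A}{8 + A}}$ ($P{\left(A \right)} = \frac{1}{\frac{2 A}{8 + A} + A} = \frac{1}{A + \frac{2 A}{8 + A}}$)
$\left(31291 + 16053\right) \left(P{\left(z{\left(6,12 \right)} \right)} - 38021\right) = \left(31291 + 16053\right) \left(\frac{8 + 3 \cdot 6}{3 \cdot 6 \left(10 + 3 \cdot 6\right)} - 38021\right) = 47344 \left(\frac{8 + 18}{18 \left(10 + 18\right)} - 38021\right) = 47344 \left(\frac{1}{18} \cdot \frac{1}{28} \cdot 26 - 38021\right) = 47344 \left(\frac{13}{252} - 38021\right) = 47344 \left(- \frac{9581279}{252}\right) = - \frac{113404018244}{63}$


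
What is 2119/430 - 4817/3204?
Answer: 2358983/688860 ≈ 3.4245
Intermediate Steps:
2119/430 - 4817/3204 = 2358983/688860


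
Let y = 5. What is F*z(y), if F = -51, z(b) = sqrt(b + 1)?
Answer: -51*sqrt(6) ≈ -124.92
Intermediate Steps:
z(b) = sqrt(1 + b)
F*z(y) = -51*sqrt(1 + 5) = -51*sqrt(6)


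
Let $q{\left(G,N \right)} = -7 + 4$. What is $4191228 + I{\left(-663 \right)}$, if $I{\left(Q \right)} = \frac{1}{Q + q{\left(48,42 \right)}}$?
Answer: $\frac{2791357847}{666} \approx 4.1912 \cdot 10^{6}$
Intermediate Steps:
$q{\left(G,N \right)} = -3$
$I{\left(Q \right)} = \frac{1}{-3 + Q}$ ($I{\left(Q \right)} = \frac{1}{Q - 3} = \frac{1}{-3 + Q}$)
$4191228 + I{\left(-663 \right)} = 4191228 + \frac{1}{-3 - 663} = 4191228 + \frac{1}{-666} = 4191228 - \frac{1}{666} = \frac{2791357847}{666}$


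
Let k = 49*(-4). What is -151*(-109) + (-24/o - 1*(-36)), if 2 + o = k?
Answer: 544339/33 ≈ 16495.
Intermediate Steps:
k = -196
o = -198 (o = -2 - 196 = -198)
-151*(-109) + (-24/o - 1*(-36)) = -151*(-109) + (-24/(-198) - 1*(-36)) = 16459 + (-24*(-1/198) + 36) = 16459 + (4/33 + 36) = 16459 + 1192/33 = 544339/33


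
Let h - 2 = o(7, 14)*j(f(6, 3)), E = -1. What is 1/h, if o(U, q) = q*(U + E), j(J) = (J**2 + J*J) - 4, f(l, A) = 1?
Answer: -1/166 ≈ -0.0060241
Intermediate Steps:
j(J) = -4 + 2*J**2 (j(J) = (J**2 + J**2) - 4 = 2*J**2 - 4 = -4 + 2*J**2)
o(U, q) = q*(-1 + U) (o(U, q) = q*(U - 1) = q*(-1 + U))
h = -166 (h = 2 + (14*(-1 + 7))*(-4 + 2*1**2) = 2 + (14*6)*(-4 + 2*1) = 2 + 84*(-4 + 2) = 2 + 84*(-2) = 2 - 168 = -166)
1/h = 1/(-166) = -1/166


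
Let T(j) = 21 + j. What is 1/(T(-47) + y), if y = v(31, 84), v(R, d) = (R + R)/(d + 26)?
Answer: -55/1399 ≈ -0.039314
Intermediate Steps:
v(R, d) = 2*R/(26 + d) (v(R, d) = (2*R)/(26 + d) = 2*R/(26 + d))
y = 31/55 (y = 2*31/(26 + 84) = 2*31/110 = 2*31*(1/110) = 31/55 ≈ 0.56364)
1/(T(-47) + y) = 1/((21 - 47) + 31/55) = 1/(-26 + 31/55) = 1/(-1399/55) = -55/1399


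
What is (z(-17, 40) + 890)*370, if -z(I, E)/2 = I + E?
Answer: 312280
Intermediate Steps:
z(I, E) = -2*E - 2*I (z(I, E) = -2*(I + E) = -2*(E + I) = -2*E - 2*I)
(z(-17, 40) + 890)*370 = ((-2*40 - 2*(-17)) + 890)*370 = ((-80 + 34) + 890)*370 = (-46 + 890)*370 = 844*370 = 312280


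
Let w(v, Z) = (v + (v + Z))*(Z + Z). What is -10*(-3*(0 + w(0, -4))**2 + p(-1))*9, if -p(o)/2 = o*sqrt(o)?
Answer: 276480 - 180*I ≈ 2.7648e+5 - 180.0*I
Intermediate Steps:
w(v, Z) = 2*Z*(Z + 2*v) (w(v, Z) = (v + (Z + v))*(2*Z) = (Z + 2*v)*(2*Z) = 2*Z*(Z + 2*v))
p(o) = -2*o**(3/2) (p(o) = -2*o*sqrt(o) = -2*o**(3/2))
-10*(-3*(0 + w(0, -4))**2 + p(-1))*9 = -10*(-3*(0 + 2*(-4)*(-4 + 2*0))**2 - (-2)*I)*9 = -10*(-3*(0 + 2*(-4)*(-4 + 0))**2 - (-2)*I)*9 = -10*(-3*(0 + 2*(-4)*(-4))**2 + 2*I)*9 = -10*(-3*(0 + 32)**2 + 2*I)*9 = -10*(-3*32**2 + 2*I)*9 = -10*(-3*1024 + 2*I)*9 = -10*(-3072 + 2*I)*9 = (30720 - 20*I)*9 = 276480 - 180*I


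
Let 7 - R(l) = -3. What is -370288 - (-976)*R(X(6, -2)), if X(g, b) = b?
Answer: -360528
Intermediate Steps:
R(l) = 10 (R(l) = 7 - 1*(-3) = 7 + 3 = 10)
-370288 - (-976)*R(X(6, -2)) = -370288 - (-976)*10 = -370288 - 1*(-9760) = -370288 + 9760 = -360528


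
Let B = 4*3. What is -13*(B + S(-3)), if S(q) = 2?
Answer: -182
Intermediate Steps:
B = 12
-13*(B + S(-3)) = -13*(12 + 2) = -13*14 = -182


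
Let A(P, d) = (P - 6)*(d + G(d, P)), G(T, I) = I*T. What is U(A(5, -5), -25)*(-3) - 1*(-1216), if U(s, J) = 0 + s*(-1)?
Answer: 1306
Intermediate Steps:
A(P, d) = (-6 + P)*(d + P*d) (A(P, d) = (P - 6)*(d + P*d) = (-6 + P)*(d + P*d))
U(s, J) = -s (U(s, J) = 0 - s = -s)
U(A(5, -5), -25)*(-3) - 1*(-1216) = -(-5)*(-6 + 5² - 5*5)*(-3) - 1*(-1216) = -(-5)*(-6 + 25 - 25)*(-3) + 1216 = -(-5)*(-6)*(-3) + 1216 = -1*30*(-3) + 1216 = -30*(-3) + 1216 = 90 + 1216 = 1306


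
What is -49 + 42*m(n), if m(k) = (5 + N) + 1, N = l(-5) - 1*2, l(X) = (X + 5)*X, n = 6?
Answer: 119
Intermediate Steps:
l(X) = X*(5 + X) (l(X) = (5 + X)*X = X*(5 + X))
N = -2 (N = -5*(5 - 5) - 1*2 = -5*0 - 2 = 0 - 2 = -2)
m(k) = 4 (m(k) = (5 - 2) + 1 = 3 + 1 = 4)
-49 + 42*m(n) = -49 + 42*4 = -49 + 168 = 119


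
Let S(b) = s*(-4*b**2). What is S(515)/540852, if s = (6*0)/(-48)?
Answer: 0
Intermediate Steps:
s = 0 (s = 0*(-1/48) = 0)
S(b) = 0 (S(b) = 0*(-4*b**2) = 0)
S(515)/540852 = 0/540852 = 0*(1/540852) = 0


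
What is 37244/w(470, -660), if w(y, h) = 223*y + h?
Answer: 18622/52075 ≈ 0.35760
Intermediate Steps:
w(y, h) = h + 223*y
37244/w(470, -660) = 37244/(-660 + 223*470) = 37244/(-660 + 104810) = 37244/104150 = 37244*(1/104150) = 18622/52075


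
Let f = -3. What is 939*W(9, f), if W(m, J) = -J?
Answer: 2817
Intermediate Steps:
939*W(9, f) = 939*(-1*(-3)) = 939*3 = 2817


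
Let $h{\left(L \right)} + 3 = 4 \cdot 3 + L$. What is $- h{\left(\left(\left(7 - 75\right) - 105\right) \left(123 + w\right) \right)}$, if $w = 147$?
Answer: $46701$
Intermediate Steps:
$h{\left(L \right)} = 9 + L$ ($h{\left(L \right)} = -3 + \left(4 \cdot 3 + L\right) = -3 + \left(12 + L\right) = 9 + L$)
$- h{\left(\left(\left(7 - 75\right) - 105\right) \left(123 + w\right) \right)} = - (9 + \left(\left(7 - 75\right) - 105\right) \left(123 + 147\right)) = - (9 + \left(-68 - 105\right) 270) = - (9 - 46710) = \left(-1\right) \left(-46701\right) = 46701$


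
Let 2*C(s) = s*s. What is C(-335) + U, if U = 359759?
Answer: 831743/2 ≈ 4.1587e+5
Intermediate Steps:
C(s) = s²/2 (C(s) = (s*s)/2 = s²/2)
C(-335) + U = (½)*(-335)² + 359759 = (½)*112225 + 359759 = 112225/2 + 359759 = 831743/2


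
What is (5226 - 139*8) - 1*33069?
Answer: -28955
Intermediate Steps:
(5226 - 139*8) - 1*33069 = (5226 - 1*1112) - 33069 = (5226 - 1112) - 33069 = 4114 - 33069 = -28955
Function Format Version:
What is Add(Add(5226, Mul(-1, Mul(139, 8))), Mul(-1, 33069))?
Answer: -28955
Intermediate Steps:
Add(Add(5226, Mul(-1, Mul(139, 8))), Mul(-1, 33069)) = Add(Add(5226, Mul(-1, 1112)), -33069) = Add(Add(5226, -1112), -33069) = Add(4114, -33069) = -28955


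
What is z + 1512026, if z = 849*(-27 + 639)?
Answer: 2031614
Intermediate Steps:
z = 519588 (z = 849*612 = 519588)
z + 1512026 = 519588 + 1512026 = 2031614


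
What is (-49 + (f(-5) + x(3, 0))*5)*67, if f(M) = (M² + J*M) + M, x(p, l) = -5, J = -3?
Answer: 6767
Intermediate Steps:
f(M) = M² - 2*M (f(M) = (M² - 3*M) + M = M² - 2*M)
(-49 + (f(-5) + x(3, 0))*5)*67 = (-49 + (-5*(-2 - 5) - 5)*5)*67 = (-49 + (-5*(-7) - 5)*5)*67 = (-49 + (35 - 5)*5)*67 = (-49 + 30*5)*67 = (-49 + 150)*67 = 101*67 = 6767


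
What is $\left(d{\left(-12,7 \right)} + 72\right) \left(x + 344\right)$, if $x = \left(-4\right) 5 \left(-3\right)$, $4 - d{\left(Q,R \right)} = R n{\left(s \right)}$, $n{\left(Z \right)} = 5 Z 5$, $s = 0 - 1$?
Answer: $101404$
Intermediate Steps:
$s = -1$
$n{\left(Z \right)} = 25 Z$
$d{\left(Q,R \right)} = 4 + 25 R$ ($d{\left(Q,R \right)} = 4 - R 25 \left(-1\right) = 4 - R \left(-25\right) = 4 - - 25 R = 4 + 25 R$)
$x = 60$ ($x = \left(-20\right) \left(-3\right) = 60$)
$\left(d{\left(-12,7 \right)} + 72\right) \left(x + 344\right) = \left(\left(4 + 25 \cdot 7\right) + 72\right) \left(60 + 344\right) = \left(\left(4 + 175\right) + 72\right) 404 = \left(179 + 72\right) 404 = 251 \cdot 404 = 101404$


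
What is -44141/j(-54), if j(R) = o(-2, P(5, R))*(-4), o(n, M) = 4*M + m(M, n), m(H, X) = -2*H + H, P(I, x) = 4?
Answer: 44141/48 ≈ 919.60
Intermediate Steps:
m(H, X) = -H
o(n, M) = 3*M (o(n, M) = 4*M - M = 3*M)
j(R) = -48 (j(R) = (3*4)*(-4) = 12*(-4) = -48)
-44141/j(-54) = -44141/(-48) = -44141*(-1/48) = 44141/48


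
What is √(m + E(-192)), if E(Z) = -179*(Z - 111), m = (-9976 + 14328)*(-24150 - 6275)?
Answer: I*√132355363 ≈ 11505.0*I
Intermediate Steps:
m = -132409600 (m = 4352*(-30425) = -132409600)
E(Z) = 19869 - 179*Z (E(Z) = -179*(-111 + Z) = 19869 - 179*Z)
√(m + E(-192)) = √(-132409600 + (19869 - 179*(-192))) = √(-132409600 + (19869 + 34368)) = √(-132409600 + 54237) = √(-132355363) = I*√132355363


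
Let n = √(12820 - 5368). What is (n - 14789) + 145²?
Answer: 6236 + 18*√23 ≈ 6322.3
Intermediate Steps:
n = 18*√23 (n = √7452 = 18*√23 ≈ 86.325)
(n - 14789) + 145² = (18*√23 - 14789) + 145² = (-14789 + 18*√23) + 21025 = 6236 + 18*√23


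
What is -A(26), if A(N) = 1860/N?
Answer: -930/13 ≈ -71.538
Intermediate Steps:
-A(26) = -1860/26 = -1*930/13 = -930/13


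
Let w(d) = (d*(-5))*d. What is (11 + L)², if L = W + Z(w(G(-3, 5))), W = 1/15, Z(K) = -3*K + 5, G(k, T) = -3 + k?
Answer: 69572281/225 ≈ 3.0921e+5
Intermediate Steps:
w(d) = -5*d² (w(d) = (-5*d)*d = -5*d²)
Z(K) = 5 - 3*K
W = 1/15 (W = 1*(1/15) = 1/15 ≈ 0.066667)
L = 8176/15 (L = 1/15 + (5 - (-15)*(-3 - 3)²) = 1/15 + (5 - (-15)*(-6)²) = 1/15 + (5 - (-15)*36) = 1/15 + (5 - 3*(-180)) = 1/15 + (5 + 540) = 1/15 + 545 = 8176/15 ≈ 545.07)
(11 + L)² = (11 + 8176/15)² = (8341/15)² = 69572281/225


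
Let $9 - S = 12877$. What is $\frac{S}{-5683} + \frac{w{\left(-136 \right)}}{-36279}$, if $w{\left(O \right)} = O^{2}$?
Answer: $\frac{361725404}{206173557} \approx 1.7545$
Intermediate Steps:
$S = -12868$ ($S = 9 - 12877 = -12868$)
$\frac{S}{-5683} + \frac{w{\left(-136 \right)}}{-36279} = - \frac{12868}{-5683} + \frac{\left(-136\right)^{2}}{-36279} = \left(-12868\right) \left(- \frac{1}{5683}\right) + 18496 \left(- \frac{1}{36279}\right) = \frac{12868}{5683} - \frac{18496}{36279} = \frac{361725404}{206173557}$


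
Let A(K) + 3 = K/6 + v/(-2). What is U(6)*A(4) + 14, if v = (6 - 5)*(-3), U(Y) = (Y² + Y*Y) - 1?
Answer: -271/6 ≈ -45.167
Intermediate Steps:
U(Y) = -1 + 2*Y² (U(Y) = (Y² + Y²) - 1 = 2*Y² - 1 = -1 + 2*Y²)
v = -3 (v = 1*(-3) = -3)
A(K) = -3/2 + K/6 (A(K) = -3 + (K/6 - 3/(-2)) = -3 + (K*(⅙) - 3*(-½)) = -3 + (K/6 + 3/2) = -3 + (3/2 + K/6) = -3/2 + K/6)
U(6)*A(4) + 14 = (-1 + 2*6²)*(-3/2 + (⅙)*4) + 14 = (-1 + 2*36)*(-3/2 + ⅔) + 14 = (-1 + 72)*(-⅚) + 14 = 71*(-⅚) + 14 = -355/6 + 14 = -271/6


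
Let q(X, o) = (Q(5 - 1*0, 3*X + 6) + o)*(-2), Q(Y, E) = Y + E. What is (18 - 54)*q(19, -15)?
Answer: 3816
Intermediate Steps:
Q(Y, E) = E + Y
q(X, o) = -22 - 6*X - 2*o (q(X, o) = (((3*X + 6) + (5 - 1*0)) + o)*(-2) = (((6 + 3*X) + (5 + 0)) + o)*(-2) = (((6 + 3*X) + 5) + o)*(-2) = ((11 + 3*X) + o)*(-2) = (11 + o + 3*X)*(-2) = -22 - 6*X - 2*o)
(18 - 54)*q(19, -15) = (18 - 54)*(-22 - 6*19 - 2*(-15)) = -36*(-22 - 114 + 30) = -36*(-106) = 3816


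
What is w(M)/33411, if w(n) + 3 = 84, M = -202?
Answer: 27/11137 ≈ 0.0024244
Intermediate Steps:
w(n) = 81 (w(n) = -3 + 84 = 81)
w(M)/33411 = 81/33411 = 81*(1/33411) = 27/11137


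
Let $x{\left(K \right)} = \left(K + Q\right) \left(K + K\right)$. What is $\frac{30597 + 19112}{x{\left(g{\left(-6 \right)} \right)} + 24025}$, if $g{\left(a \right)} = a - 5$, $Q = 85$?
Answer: $\frac{49709}{22397} \approx 2.2194$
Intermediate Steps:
$g{\left(a \right)} = -5 + a$ ($g{\left(a \right)} = a - 5 = -5 + a$)
$x{\left(K \right)} = 2 K \left(85 + K\right)$ ($x{\left(K \right)} = \left(K + 85\right) \left(K + K\right) = \left(85 + K\right) 2 K = 2 K \left(85 + K\right)$)
$\frac{30597 + 19112}{x{\left(g{\left(-6 \right)} \right)} + 24025} = \frac{30597 + 19112}{2 \left(-5 - 6\right) \left(85 - 11\right) + 24025} = \frac{49709}{2 \left(-11\right) \left(85 - 11\right) + 24025} = \frac{49709}{2 \left(-11\right) 74 + 24025} = \frac{49709}{-1628 + 24025} = \frac{49709}{22397}$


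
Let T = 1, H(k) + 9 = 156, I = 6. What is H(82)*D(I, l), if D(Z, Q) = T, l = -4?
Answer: 147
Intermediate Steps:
H(k) = 147 (H(k) = -9 + 156 = 147)
D(Z, Q) = 1
H(82)*D(I, l) = 147*1 = 147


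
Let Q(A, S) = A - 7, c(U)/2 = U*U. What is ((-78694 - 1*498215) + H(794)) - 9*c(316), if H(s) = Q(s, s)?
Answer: -2373530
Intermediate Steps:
c(U) = 2*U² (c(U) = 2*(U*U) = 2*U²)
Q(A, S) = -7 + A
H(s) = -7 + s
((-78694 - 1*498215) + H(794)) - 9*c(316) = ((-78694 - 1*498215) + (-7 + 794)) - 18*316² = ((-78694 - 498215) + 787) - 18*99856 = (-576909 + 787) - 9*199712 = -576122 - 1797408 = -2373530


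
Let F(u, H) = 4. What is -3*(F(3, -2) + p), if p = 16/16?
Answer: -15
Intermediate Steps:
p = 1 (p = 16*(1/16) = 1)
-3*(F(3, -2) + p) = -3*(4 + 1) = -3*5 = -15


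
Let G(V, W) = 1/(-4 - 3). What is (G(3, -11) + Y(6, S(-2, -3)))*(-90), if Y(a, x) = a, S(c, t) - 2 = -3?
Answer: -3690/7 ≈ -527.14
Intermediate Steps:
S(c, t) = -1 (S(c, t) = 2 - 3 = -1)
G(V, W) = -⅐ (G(V, W) = 1/(-7) = -⅐)
(G(3, -11) + Y(6, S(-2, -3)))*(-90) = (-⅐ + 6)*(-90) = (41/7)*(-90) = -3690/7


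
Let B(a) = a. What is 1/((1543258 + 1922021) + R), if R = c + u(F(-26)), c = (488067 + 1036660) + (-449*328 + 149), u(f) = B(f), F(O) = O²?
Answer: 1/4843559 ≈ 2.0646e-7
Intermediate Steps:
u(f) = f
c = 1377604 (c = 1524727 + (-147272 + 149) = 1524727 - 147123 = 1377604)
R = 1378280 (R = 1377604 + (-26)² = 1377604 + 676 = 1378280)
1/((1543258 + 1922021) + R) = 1/((1543258 + 1922021) + 1378280) = 1/(3465279 + 1378280) = 1/4843559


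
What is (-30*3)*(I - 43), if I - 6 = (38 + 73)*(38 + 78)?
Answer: -1155510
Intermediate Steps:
I = 12882 (I = 6 + (38 + 73)*(38 + 78) = 6 + 111*116 = 6 + 12876 = 12882)
(-30*3)*(I - 43) = (-30*3)*(12882 - 43) = -90*12839 = -1155510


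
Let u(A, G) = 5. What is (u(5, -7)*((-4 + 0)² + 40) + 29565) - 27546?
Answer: 2299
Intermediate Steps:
(u(5, -7)*((-4 + 0)² + 40) + 29565) - 27546 = (5*((-4 + 0)² + 40) + 29565) - 27546 = (5*((-4)² + 40) + 29565) - 27546 = (5*(16 + 40) + 29565) - 27546 = (5*56 + 29565) - 27546 = (280 + 29565) - 27546 = 29845 - 27546 = 2299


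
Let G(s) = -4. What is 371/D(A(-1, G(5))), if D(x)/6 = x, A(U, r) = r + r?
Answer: -371/48 ≈ -7.7292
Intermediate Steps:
A(U, r) = 2*r
D(x) = 6*x
371/D(A(-1, G(5))) = 371/((6*(2*(-4)))) = 371/((6*(-8))) = 371/(-48) = 371*(-1/48) = -371/48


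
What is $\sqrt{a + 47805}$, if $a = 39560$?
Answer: $\sqrt{87365} \approx 295.58$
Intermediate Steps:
$\sqrt{a + 47805} = \sqrt{39560 + 47805} = \sqrt{87365}$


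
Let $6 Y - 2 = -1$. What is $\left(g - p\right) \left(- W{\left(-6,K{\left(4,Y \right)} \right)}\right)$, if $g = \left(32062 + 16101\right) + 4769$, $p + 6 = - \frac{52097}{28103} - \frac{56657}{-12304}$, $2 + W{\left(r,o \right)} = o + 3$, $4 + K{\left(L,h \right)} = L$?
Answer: $- \frac{18303913988473}{345779312} \approx -52935.0$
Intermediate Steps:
$Y = \frac{1}{6}$ ($Y = \frac{1}{3} + \frac{1}{6} \left(-1\right) = \frac{1}{3} - \frac{1}{6} = \frac{1}{6} \approx 0.16667$)
$K{\left(L,h \right)} = -4 + L$
$W{\left(r,o \right)} = 1 + o$ ($W{\left(r,o \right)} = -2 + \left(o + 3\right) = -2 + \left(3 + o\right) = 1 + o$)
$p = - \frac{1123445689}{345779312}$ ($p = -6 - \left(- \frac{56657}{12304} + \frac{52097}{28103}\right) = -6 - - \frac{951230183}{345779312} = -6 + \left(- \frac{52097}{28103} + \frac{56657}{12304}\right) = -6 + \frac{951230183}{345779312} = - \frac{1123445689}{345779312} \approx -3.249$)
$g = 52932$ ($g = 48163 + 4769 = 52932$)
$\left(g - p\right) \left(- W{\left(-6,K{\left(4,Y \right)} \right)}\right) = \left(52932 - - \frac{1123445689}{345779312}\right) \left(- (1 + \left(-4 + 4\right))\right) = \left(52932 + \frac{1123445689}{345779312}\right) \left(- (1 + 0)\right) = \frac{18303913988473 \left(\left(-1\right) 1\right)}{345779312} = \frac{18303913988473}{345779312} \left(-1\right) = - \frac{18303913988473}{345779312}$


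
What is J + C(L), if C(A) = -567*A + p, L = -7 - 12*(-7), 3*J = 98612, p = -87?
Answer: -32626/3 ≈ -10875.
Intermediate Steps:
J = 98612/3 (J = (⅓)*98612 = 98612/3 ≈ 32871.)
L = 77 (L = -7 + 84 = 77)
C(A) = -87 - 567*A (C(A) = -567*A - 87 = -87 - 567*A)
J + C(L) = 98612/3 + (-87 - 567*77) = 98612/3 + (-87 - 43659) = 98612/3 - 43746 = -32626/3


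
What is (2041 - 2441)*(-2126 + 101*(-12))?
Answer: 1335200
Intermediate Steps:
(2041 - 2441)*(-2126 + 101*(-12)) = -400*(-2126 - 1212) = -400*(-3338) = 1335200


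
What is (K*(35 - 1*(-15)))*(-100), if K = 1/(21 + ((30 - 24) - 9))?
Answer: -2500/9 ≈ -277.78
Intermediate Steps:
K = 1/18 (K = 1/(21 + (6 - 9)) = 1/(21 - 3) = 1/18 ≈ 0.055556)
(K*(35 - 1*(-15)))*(-100) = ((35 - 1*(-15))/18)*(-100) = ((35 + 15)/18)*(-100) = ((1/18)*50)*(-100) = (25/9)*(-100) = -2500/9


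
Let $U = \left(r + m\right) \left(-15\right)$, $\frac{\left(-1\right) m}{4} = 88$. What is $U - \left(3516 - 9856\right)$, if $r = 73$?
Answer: $10525$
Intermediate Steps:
$m = -352$ ($m = \left(-4\right) 88 = -352$)
$U = 4185$ ($U = \left(73 - 352\right) \left(-15\right) = \left(-279\right) \left(-15\right) = 4185$)
$U - \left(3516 - 9856\right) = 4185 - \left(3516 - 9856\right) = 4185 - -6340 = 4185 + 6340 = 10525$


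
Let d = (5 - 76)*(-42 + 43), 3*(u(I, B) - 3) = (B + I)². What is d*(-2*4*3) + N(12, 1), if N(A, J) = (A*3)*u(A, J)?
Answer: 3840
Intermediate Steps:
u(I, B) = 3 + (B + I)²/3
N(A, J) = 3*A*(3 + (A + J)²/3) (N(A, J) = (A*3)*(3 + (J + A)²/3) = (3*A)*(3 + (A + J)²/3) = 3*A*(3 + (A + J)²/3))
d = -71 (d = -71*1 = -71)
d*(-2*4*3) + N(12, 1) = -71*(-2*4)*3 + 12*(9 + (12 + 1)²) = -(-568)*3 + 12*(9 + 13²) = -71*(-24) + 12*(9 + 169) = 1704 + 12*178 = 1704 + 2136 = 3840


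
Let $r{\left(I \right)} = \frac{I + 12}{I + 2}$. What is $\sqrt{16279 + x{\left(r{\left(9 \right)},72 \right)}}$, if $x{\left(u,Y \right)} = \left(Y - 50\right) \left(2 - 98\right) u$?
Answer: $\sqrt{12247} \approx 110.67$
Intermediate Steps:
$r{\left(I \right)} = \frac{12 + I}{2 + I}$
$x{\left(u,Y \right)} = u \left(4800 - 96 Y\right)$ ($x{\left(u,Y \right)} = \left(-50 + Y\right) \left(-96\right) u = \left(4800 - 96 Y\right) u = u \left(4800 - 96 Y\right)$)
$\sqrt{16279 + x{\left(r{\left(9 \right)},72 \right)}} = \sqrt{16279 + 96 \frac{12 + 9}{2 + 9} \left(50 - 72\right)} = \sqrt{16279 + 96 \cdot \frac{1}{11} \cdot 21 \left(50 - 72\right)} = \sqrt{16279 + 96 \cdot \frac{1}{11} \cdot 21 \left(-22\right)} = \sqrt{16279 + 96 \cdot \frac{21}{11} \left(-22\right)} = \sqrt{16279 - 4032} = \sqrt{12247}$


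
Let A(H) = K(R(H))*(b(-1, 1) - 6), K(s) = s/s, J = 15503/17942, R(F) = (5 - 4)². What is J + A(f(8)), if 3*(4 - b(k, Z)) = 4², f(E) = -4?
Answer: -348215/53826 ≈ -6.4693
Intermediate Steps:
R(F) = 1 (R(F) = 1² = 1)
J = 15503/17942 (J = 15503*(1/17942) = 15503/17942 ≈ 0.86406)
b(k, Z) = -4/3 (b(k, Z) = 4 - ⅓*4² = 4 - ⅓*16 = 4 - 16/3 = -4/3)
K(s) = 1
A(H) = -22/3 (A(H) = 1*(-4/3 - 6) = 1*(-22/3) = -22/3)
J + A(f(8)) = 15503/17942 - 22/3 = -348215/53826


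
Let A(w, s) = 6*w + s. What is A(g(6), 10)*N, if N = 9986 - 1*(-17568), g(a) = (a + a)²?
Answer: 24082196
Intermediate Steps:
g(a) = 4*a² (g(a) = (2*a)² = 4*a²)
A(w, s) = s + 6*w
N = 27554 (N = 9986 + 17568 = 27554)
A(g(6), 10)*N = (10 + 6*(4*6²))*27554 = (10 + 6*(4*36))*27554 = (10 + 6*144)*27554 = (10 + 864)*27554 = 874*27554 = 24082196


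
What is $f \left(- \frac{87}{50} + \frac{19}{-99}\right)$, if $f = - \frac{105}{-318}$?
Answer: $- \frac{66941}{104940} \approx -0.6379$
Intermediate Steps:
$f = \frac{35}{106}$ ($f = \left(-105\right) \left(- \frac{1}{318}\right) = \frac{35}{106} \approx 0.33019$)
$f \left(- \frac{87}{50} + \frac{19}{-99}\right) = \frac{35 \left(- \frac{87}{50} + \frac{19}{-99}\right)}{106} = \frac{35 \left(\left(-87\right) \frac{1}{50} + 19 \left(- \frac{1}{99}\right)\right)}{106} = \frac{35 \left(- \frac{87}{50} - \frac{19}{99}\right)}{106} = \frac{35}{106} \left(- \frac{9563}{4950}\right) = - \frac{66941}{104940}$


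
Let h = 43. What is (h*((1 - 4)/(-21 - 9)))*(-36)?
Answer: -774/5 ≈ -154.80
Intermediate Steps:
(h*((1 - 4)/(-21 - 9)))*(-36) = (43*((1 - 4)/(-21 - 9)))*(-36) = (43*(-3/(-30)))*(-36) = (43*(-3*(-1/30)))*(-36) = (43*(⅒))*(-36) = (43/10)*(-36) = -774/5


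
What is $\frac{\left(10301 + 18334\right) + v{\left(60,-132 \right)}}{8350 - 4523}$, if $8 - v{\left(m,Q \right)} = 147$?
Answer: $\frac{28496}{3827} \approx 7.446$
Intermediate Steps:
$v{\left(m,Q \right)} = -139$ ($v{\left(m,Q \right)} = 8 - 147 = -139$)
$\frac{\left(10301 + 18334\right) + v{\left(60,-132 \right)}}{8350 - 4523} = \frac{\left(10301 + 18334\right) - 139}{8350 - 4523} = \frac{28635 - 139}{3827} = 28496 \cdot \frac{1}{3827} = \frac{28496}{3827}$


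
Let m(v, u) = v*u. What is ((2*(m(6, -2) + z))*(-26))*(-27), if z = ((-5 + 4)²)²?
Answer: -15444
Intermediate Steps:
m(v, u) = u*v
z = 1 (z = ((-1)²)² = 1² = 1)
((2*(m(6, -2) + z))*(-26))*(-27) = ((2*(-2*6 + 1))*(-26))*(-27) = ((2*(-12 + 1))*(-26))*(-27) = ((2*(-11))*(-26))*(-27) = -22*(-26)*(-27) = 572*(-27) = -15444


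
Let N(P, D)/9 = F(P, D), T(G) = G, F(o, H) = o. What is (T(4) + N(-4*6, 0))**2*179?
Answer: 8044976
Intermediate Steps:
N(P, D) = 9*P
(T(4) + N(-4*6, 0))**2*179 = (4 + 9*(-4*6))**2*179 = (4 + 9*(-24))**2*179 = (4 - 216)**2*179 = (-212)**2*179 = 44944*179 = 8044976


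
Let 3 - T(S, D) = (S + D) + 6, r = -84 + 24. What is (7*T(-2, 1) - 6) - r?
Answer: 40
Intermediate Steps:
r = -60
T(S, D) = -3 - D - S (T(S, D) = 3 - ((S + D) + 6) = 3 - ((D + S) + 6) = 3 - (6 + D + S) = 3 + (-6 - D - S) = -3 - D - S)
(7*T(-2, 1) - 6) - r = (7*(-3 - 1*1 - 1*(-2)) - 6) - 1*(-60) = (7*(-3 - 1 + 2) - 6) + 60 = (7*(-2) - 6) + 60 = (-14 - 6) + 60 = -20 + 60 = 40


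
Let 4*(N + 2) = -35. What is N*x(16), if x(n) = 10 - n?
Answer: 129/2 ≈ 64.500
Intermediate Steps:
N = -43/4 (N = -2 + (1/4)*(-35) = -2 - 35/4 = -43/4 ≈ -10.750)
N*x(16) = -43*(10 - 1*16)/4 = -43*(10 - 16)/4 = -43/4*(-6) = 129/2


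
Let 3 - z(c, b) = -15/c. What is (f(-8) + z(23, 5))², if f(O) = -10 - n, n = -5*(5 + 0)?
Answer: 184041/529 ≈ 347.90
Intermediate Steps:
n = -25 (n = -5*5 = -25)
f(O) = 15 (f(O) = -10 - 1*(-25) = -10 + 25 = 15)
z(c, b) = 3 + 15/c (z(c, b) = 3 - (-15)/c = 3 + 15/c)
(f(-8) + z(23, 5))² = (15 + (3 + 15/23))² = (15 + 84/23)² = (429/23)² = 184041/529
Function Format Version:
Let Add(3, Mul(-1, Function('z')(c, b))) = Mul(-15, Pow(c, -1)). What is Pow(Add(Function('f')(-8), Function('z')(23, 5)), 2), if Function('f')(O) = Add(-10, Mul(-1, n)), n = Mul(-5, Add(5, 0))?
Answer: Rational(184041, 529) ≈ 347.90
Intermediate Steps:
n = -25 (n = Mul(-5, 5) = -25)
Function('f')(O) = 15 (Function('f')(O) = Add(-10, Mul(-1, -25)) = Add(-10, 25) = 15)
Function('z')(c, b) = Add(3, Mul(15, Pow(c, -1))) (Function('z')(c, b) = Add(3, Mul(-1, Mul(-15, Pow(c, -1)))) = Add(3, Mul(15, Pow(c, -1))))
Pow(Add(Function('f')(-8), Function('z')(23, 5)), 2) = Pow(Add(15, Add(3, Mul(15, Pow(23, -1)))), 2) = Pow(Add(15, Add(3, Mul(15, Rational(1, 23)))), 2) = Pow(Add(15, Add(3, Rational(15, 23))), 2) = Pow(Add(15, Rational(84, 23)), 2) = Pow(Rational(429, 23), 2) = Rational(184041, 529)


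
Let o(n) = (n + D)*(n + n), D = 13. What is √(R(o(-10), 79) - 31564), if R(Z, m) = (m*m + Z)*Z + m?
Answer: 3*I*√44705 ≈ 634.31*I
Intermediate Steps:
o(n) = 2*n*(13 + n) (o(n) = (n + 13)*(n + n) = (13 + n)*(2*n) = 2*n*(13 + n))
R(Z, m) = m + Z*(Z + m²) (R(Z, m) = (m² + Z)*Z + m = (Z + m²)*Z + m = Z*(Z + m²) + m = m + Z*(Z + m²))
√(R(o(-10), 79) - 31564) = √((79 + (2*(-10)*(13 - 10))² + (2*(-10)*(13 - 10))*79²) - 31564) = √((79 + (2*(-10)*3)² + (2*(-10)*3)*6241) - 31564) = √((79 + (-60)² - 60*6241) - 31564) = √((79 + 3600 - 374460) - 31564) = √(-370781 - 31564) = √(-402345) = 3*I*√44705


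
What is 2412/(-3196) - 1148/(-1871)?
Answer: -210961/1494929 ≈ -0.14112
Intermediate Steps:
2412/(-3196) - 1148/(-1871) = 2412*(-1/3196) - 1148*(-1/1871) = -603/799 + 1148/1871 = -210961/1494929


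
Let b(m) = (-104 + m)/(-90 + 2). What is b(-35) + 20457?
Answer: 1800355/88 ≈ 20459.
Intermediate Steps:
b(m) = 13/11 - m/88 (b(m) = (-104 + m)/(-88) = (-104 + m)*(-1/88) = 13/11 - m/88)
b(-35) + 20457 = (13/11 - 1/88*(-35)) + 20457 = (13/11 + 35/88) + 20457 = 139/88 + 20457 = 1800355/88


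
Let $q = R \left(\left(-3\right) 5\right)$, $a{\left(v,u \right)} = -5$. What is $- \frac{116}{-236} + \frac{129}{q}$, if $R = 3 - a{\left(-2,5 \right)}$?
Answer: $- \frac{1377}{2360} \approx -0.58347$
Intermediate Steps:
$R = 8$ ($R = 3 - -5 = 3 + 5 = 8$)
$q = -120$ ($q = 8 \left(\left(-3\right) 5\right) = 8 \left(-15\right) = -120$)
$- \frac{116}{-236} + \frac{129}{q} = - \frac{116}{-236} + \frac{129}{-120} = \left(-116\right) \left(- \frac{1}{236}\right) + 129 \left(- \frac{1}{120}\right) = \frac{29}{59} - \frac{43}{40} = - \frac{1377}{2360}$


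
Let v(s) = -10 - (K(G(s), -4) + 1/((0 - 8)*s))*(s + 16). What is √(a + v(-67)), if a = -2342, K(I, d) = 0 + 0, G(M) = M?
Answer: 3*I*√18769246/268 ≈ 48.496*I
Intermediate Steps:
K(I, d) = 0
v(s) = -10 + (16 + s)/(8*s) (v(s) = -10 - (0 + 1/((0 - 8)*s))*(s + 16) = -10 - (0 + 1/((-8)*s))*(16 + s) = -10 - (0 - 1/(8*s))*(16 + s) = -10 - (-1/(8*s))*(16 + s) = -10 - (-1)*(16 + s)/(8*s) = -10 + (16 + s)/(8*s))
√(a + v(-67)) = √(-2342 + (-79/8 + 2/(-67))) = √(-2342 + (-79/8 + 2*(-1/67))) = √(-2342 + (-79/8 - 2/67)) = √(-2342 - 5309/536) = √(-1260621/536) = 3*I*√18769246/268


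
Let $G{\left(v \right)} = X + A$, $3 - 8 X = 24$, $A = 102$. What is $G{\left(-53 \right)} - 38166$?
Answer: $- \frac{304533}{8} \approx -38067.0$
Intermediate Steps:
$X = - \frac{21}{8}$ ($X = \frac{3}{8} - 3 = - \frac{21}{8} \approx -2.625$)
$G{\left(v \right)} = \frac{795}{8}$ ($G{\left(v \right)} = - \frac{21}{8} + 102 = \frac{795}{8}$)
$G{\left(-53 \right)} - 38166 = \frac{795}{8} - 38166 = - \frac{304533}{8}$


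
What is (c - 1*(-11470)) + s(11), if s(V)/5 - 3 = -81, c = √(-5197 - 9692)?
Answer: 11080 + I*√14889 ≈ 11080.0 + 122.02*I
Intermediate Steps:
c = I*√14889 (c = √(-14889) = I*√14889 ≈ 122.02*I)
s(V) = -390 (s(V) = 15 + 5*(-81) = 15 - 405 = -390)
(c - 1*(-11470)) + s(11) = (I*√14889 - 1*(-11470)) - 390 = (I*√14889 + 11470) - 390 = (11470 + I*√14889) - 390 = 11080 + I*√14889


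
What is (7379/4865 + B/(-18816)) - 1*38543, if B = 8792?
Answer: -1285759469/33360 ≈ -38542.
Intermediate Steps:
(7379/4865 + B/(-18816)) - 1*38543 = (7379/4865 + 8792/(-18816)) - 1*38543 = (7379*(1/4865) + 8792*(-1/18816)) - 38543 = (7379/4865 - 157/336) - 38543 = 35011/33360 - 38543 = -1285759469/33360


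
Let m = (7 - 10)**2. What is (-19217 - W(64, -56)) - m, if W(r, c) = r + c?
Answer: -19234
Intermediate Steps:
W(r, c) = c + r
m = 9 (m = (-3)**2 = 9)
(-19217 - W(64, -56)) - m = (-19217 - (-56 + 64)) - 1*9 = (-19217 - 1*8) - 9 = (-19217 - 8) - 9 = -19225 - 9 = -19234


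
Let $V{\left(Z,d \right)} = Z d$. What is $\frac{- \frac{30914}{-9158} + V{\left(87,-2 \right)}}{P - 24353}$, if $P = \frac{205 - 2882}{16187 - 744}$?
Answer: $\frac{12065446027}{1722098050424} \approx 0.0070063$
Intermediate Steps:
$P = - \frac{2677}{15443} \approx -0.17335$
$\frac{- \frac{30914}{-9158} + V{\left(87,-2 \right)}}{P - 24353} = \frac{- \frac{30914}{-9158} + 87 \left(-2\right)}{- \frac{2677}{15443} - 24353} = \frac{\left(-30914\right) \left(- \frac{1}{9158}\right) - 174}{- \frac{376086056}{15443}} = \left(\frac{15457}{4579} - 174\right) \left(- \frac{15443}{376086056}\right) = \left(- \frac{781289}{4579}\right) \left(- \frac{15443}{376086056}\right) = \frac{12065446027}{1722098050424}$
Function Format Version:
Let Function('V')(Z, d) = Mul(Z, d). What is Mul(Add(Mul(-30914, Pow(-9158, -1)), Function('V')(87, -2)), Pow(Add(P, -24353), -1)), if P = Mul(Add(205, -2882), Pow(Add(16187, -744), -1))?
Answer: Rational(12065446027, 1722098050424) ≈ 0.0070063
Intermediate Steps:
P = Rational(-2677, 15443) (P = Mul(-2677, Pow(15443, -1)) = Mul(-2677, Rational(1, 15443)) = Rational(-2677, 15443) ≈ -0.17335)
Mul(Add(Mul(-30914, Pow(-9158, -1)), Function('V')(87, -2)), Pow(Add(P, -24353), -1)) = Mul(Add(Mul(-30914, Pow(-9158, -1)), Mul(87, -2)), Pow(Add(Rational(-2677, 15443), -24353), -1)) = Mul(Add(Mul(-30914, Rational(-1, 9158)), -174), Pow(Rational(-376086056, 15443), -1)) = Mul(Add(Rational(15457, 4579), -174), Rational(-15443, 376086056)) = Mul(Rational(-781289, 4579), Rational(-15443, 376086056)) = Rational(12065446027, 1722098050424)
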